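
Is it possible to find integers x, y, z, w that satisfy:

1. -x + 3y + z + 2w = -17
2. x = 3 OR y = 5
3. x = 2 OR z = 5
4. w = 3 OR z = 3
Yes

Take x = 2, y = 5, z = -36, w = 3. Substituting into each constraint:
  (1) (-2) + 3(5) + (-36) + 2(3) = -17 ✓
  (2) y = 5, target 5 ✓ (second branch holds)
  (3) x = 2, target 2 ✓ (first branch holds)
  (4) w = 3, target 3 ✓ (first branch holds)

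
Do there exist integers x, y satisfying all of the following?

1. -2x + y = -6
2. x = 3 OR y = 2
Yes

Take x = 4, y = 2. Substituting into each constraint:
  (1) -2(4) + 2 = -6 ✓
  (2) y = 2, target 2 ✓ (second branch holds)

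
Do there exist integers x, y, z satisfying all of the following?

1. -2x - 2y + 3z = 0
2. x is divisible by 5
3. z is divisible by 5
Yes

Take x = 0, y = 0, z = 0. Substituting into each constraint:
  (1) -2(0) - 2(0) + 3(0) = 0 ✓
  (2) 0 = 5 × 0, remainder 0 ✓
  (3) 0 = 5 × 0, remainder 0 ✓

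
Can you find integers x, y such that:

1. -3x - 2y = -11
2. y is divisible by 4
Yes

Take x = 1, y = 4. Substituting into each constraint:
  (1) -3(1) - 2(4) = -11 ✓
  (2) 4 = 4 × 1, remainder 0 ✓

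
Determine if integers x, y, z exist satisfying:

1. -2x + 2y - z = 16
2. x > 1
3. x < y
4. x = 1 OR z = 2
Yes

Take x = 2, y = 11, z = 2. Substituting into each constraint:
  (1) -2(2) + 2(11) + (-2) = 16 ✓
  (2) 2 > 1 ✓
  (3) 2 < 11 ✓
  (4) z = 2, target 2 ✓ (second branch holds)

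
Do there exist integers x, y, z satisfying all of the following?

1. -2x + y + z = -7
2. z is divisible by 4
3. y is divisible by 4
No

The full constraint system is jointly infeasible over the integers. Each constraint and what it forces:

  - -2x + y + z = -7: is a linear equation tying the variables together
  - z is divisible by 4: restricts z to multiples of 4
  - y is divisible by 4: restricts y to multiples of 4

Modular obstruction: writing y = 4y' and writing z = 4z', every remaining term of the linear equation is divisible by 2, so the left side is ≡ 0 (mod 2); but the right side -7 ≡ 1 (mod 2). No integers can satisfy it.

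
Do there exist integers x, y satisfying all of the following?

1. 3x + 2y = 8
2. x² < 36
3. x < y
Yes

Take x = 0, y = 4. Substituting into each constraint:
  (1) 3(0) + 2(4) = 8 ✓
  (2) x² = (0)² = 0, and 0 < 36 ✓
  (3) 0 < 4 ✓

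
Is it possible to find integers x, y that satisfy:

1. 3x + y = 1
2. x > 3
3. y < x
Yes

Take x = 4, y = -11. Substituting into each constraint:
  (1) 3(4) + (-11) = 1 ✓
  (2) 4 > 3 ✓
  (3) -11 < 4 ✓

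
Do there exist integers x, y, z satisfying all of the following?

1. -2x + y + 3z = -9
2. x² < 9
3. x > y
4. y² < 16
Yes

Take x = 2, y = 1, z = -2. Substituting into each constraint:
  (1) -2(2) + 1 + 3(-2) = -9 ✓
  (2) x² = (2)² = 4, and 4 < 9 ✓
  (3) 2 > 1 ✓
  (4) y² = (1)² = 1, and 1 < 16 ✓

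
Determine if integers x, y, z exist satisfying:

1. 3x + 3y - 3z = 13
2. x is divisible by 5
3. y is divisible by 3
No

Even the single constraint (3x + 3y - 3z = 13) is infeasible over the integers.

  - 3x + 3y - 3z = 13: every term on the left is divisible by 3, so the LHS ≡ 0 (mod 3), but the RHS 13 is not — no integer solution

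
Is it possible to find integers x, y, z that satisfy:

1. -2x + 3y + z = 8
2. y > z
Yes

Take x = -1, y = 2, z = 0. Substituting into each constraint:
  (1) -2(-1) + 3(2) + 0 = 8 ✓
  (2) 2 > 0 ✓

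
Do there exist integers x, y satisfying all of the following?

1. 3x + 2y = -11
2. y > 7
Yes

Take x = -9, y = 8. Substituting into each constraint:
  (1) 3(-9) + 2(8) = -11 ✓
  (2) 8 > 7 ✓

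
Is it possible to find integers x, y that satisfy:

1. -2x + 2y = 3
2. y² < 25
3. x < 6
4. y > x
No

Even the single constraint (-2x + 2y = 3) is infeasible over the integers.

  - -2x + 2y = 3: every term on the left is divisible by 2, so the LHS ≡ 0 (mod 2), but the RHS 3 is not — no integer solution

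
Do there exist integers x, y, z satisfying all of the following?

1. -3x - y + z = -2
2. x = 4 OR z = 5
Yes

Take x = 4, y = 0, z = 10. Substituting into each constraint:
  (1) -3(4) + 0 + 10 = -2 ✓
  (2) x = 4, target 4 ✓ (first branch holds)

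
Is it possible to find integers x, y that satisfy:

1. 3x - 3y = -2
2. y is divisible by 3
No

Even the single constraint (3x - 3y = -2) is infeasible over the integers.

  - 3x - 3y = -2: every term on the left is divisible by 3, so the LHS ≡ 0 (mod 3), but the RHS -2 is not — no integer solution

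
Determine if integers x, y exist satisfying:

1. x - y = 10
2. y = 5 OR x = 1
Yes

Take x = 15, y = 5. Substituting into each constraint:
  (1) 15 + (-5) = 10 ✓
  (2) y = 5, target 5 ✓ (first branch holds)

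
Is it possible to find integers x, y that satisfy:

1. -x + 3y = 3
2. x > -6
Yes

Take x = -3, y = 0. Substituting into each constraint:
  (1) 3 + 3(0) = 3 ✓
  (2) -3 > -6 ✓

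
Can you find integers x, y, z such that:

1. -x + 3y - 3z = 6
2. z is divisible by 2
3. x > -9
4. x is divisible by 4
Yes

Take x = 0, y = 2, z = 0. Substituting into each constraint:
  (1) 0 + 3(2) - 3(0) = 6 ✓
  (2) 0 = 2 × 0, remainder 0 ✓
  (3) 0 > -9 ✓
  (4) 0 = 4 × 0, remainder 0 ✓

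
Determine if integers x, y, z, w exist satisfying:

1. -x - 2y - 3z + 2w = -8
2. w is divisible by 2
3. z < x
Yes

Take x = 2, y = 3, z = 0, w = 0. Substituting into each constraint:
  (1) (-2) - 2(3) - 3(0) + 2(0) = -8 ✓
  (2) 0 = 2 × 0, remainder 0 ✓
  (3) 0 < 2 ✓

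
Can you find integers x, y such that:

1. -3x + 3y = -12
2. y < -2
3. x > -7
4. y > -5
Yes

Take x = 1, y = -3. Substituting into each constraint:
  (1) -3(1) + 3(-3) = -12 ✓
  (2) -3 < -2 ✓
  (3) 1 > -7 ✓
  (4) -3 > -5 ✓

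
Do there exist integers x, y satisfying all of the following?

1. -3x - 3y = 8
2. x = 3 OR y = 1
No

Even the single constraint (-3x - 3y = 8) is infeasible over the integers.

  - -3x - 3y = 8: every term on the left is divisible by 3, so the LHS ≡ 0 (mod 3), but the RHS 8 is not — no integer solution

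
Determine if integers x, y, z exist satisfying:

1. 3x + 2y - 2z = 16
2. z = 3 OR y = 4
Yes

Take x = 0, y = 11, z = 3. Substituting into each constraint:
  (1) 3(0) + 2(11) - 2(3) = 16 ✓
  (2) z = 3, target 3 ✓ (first branch holds)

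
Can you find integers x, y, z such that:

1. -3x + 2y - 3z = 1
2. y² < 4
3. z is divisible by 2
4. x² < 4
Yes

Take x = -1, y = -1, z = 0. Substituting into each constraint:
  (1) -3(-1) + 2(-1) - 3(0) = 1 ✓
  (2) y² = (-1)² = 1, and 1 < 4 ✓
  (3) 0 = 2 × 0, remainder 0 ✓
  (4) x² = (-1)² = 1, and 1 < 4 ✓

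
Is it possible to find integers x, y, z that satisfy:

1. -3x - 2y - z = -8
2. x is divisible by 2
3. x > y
Yes

Take x = 0, y = -1, z = 10. Substituting into each constraint:
  (1) -3(0) - 2(-1) + (-10) = -8 ✓
  (2) 0 = 2 × 0, remainder 0 ✓
  (3) 0 > -1 ✓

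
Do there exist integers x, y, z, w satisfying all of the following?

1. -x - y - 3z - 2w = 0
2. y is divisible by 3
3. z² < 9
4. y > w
Yes

Take x = 2, y = 0, z = 0, w = -1. Substituting into each constraint:
  (1) (-2) + 0 - 3(0) - 2(-1) = 0 ✓
  (2) 0 = 3 × 0, remainder 0 ✓
  (3) z² = (0)² = 0, and 0 < 9 ✓
  (4) 0 > -1 ✓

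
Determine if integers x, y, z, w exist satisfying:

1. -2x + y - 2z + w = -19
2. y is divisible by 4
Yes

Take x = 0, y = 0, z = 0, w = -19. Substituting into each constraint:
  (1) -2(0) + 0 - 2(0) + (-19) = -19 ✓
  (2) 0 = 4 × 0, remainder 0 ✓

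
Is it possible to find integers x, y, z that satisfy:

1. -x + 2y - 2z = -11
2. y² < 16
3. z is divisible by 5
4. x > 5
Yes

Take x = 11, y = 0, z = 0. Substituting into each constraint:
  (1) (-11) + 2(0) - 2(0) = -11 ✓
  (2) y² = (0)² = 0, and 0 < 16 ✓
  (3) 0 = 5 × 0, remainder 0 ✓
  (4) 11 > 5 ✓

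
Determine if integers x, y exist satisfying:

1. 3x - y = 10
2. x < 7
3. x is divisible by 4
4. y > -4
Yes

Take x = 4, y = 2. Substituting into each constraint:
  (1) 3(4) + (-2) = 10 ✓
  (2) 4 < 7 ✓
  (3) 4 = 4 × 1, remainder 0 ✓
  (4) 2 > -4 ✓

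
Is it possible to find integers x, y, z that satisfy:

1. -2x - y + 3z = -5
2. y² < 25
Yes

Take x = 4, y = 0, z = 1. Substituting into each constraint:
  (1) -2(4) + 0 + 3(1) = -5 ✓
  (2) y² = (0)² = 0, and 0 < 25 ✓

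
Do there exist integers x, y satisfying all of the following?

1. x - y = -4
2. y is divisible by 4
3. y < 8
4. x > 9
No

A contradictory subset is {x - y = -4, y < 8, x > 9}. No integer assignment can satisfy these jointly:

  - x - y = -4: is a linear equation tying the variables together
  - y < 8: bounds one variable relative to a constant
  - x > 9: bounds one variable relative to a constant

Range argument: with x ∈ [10, ∞], y ∈ [−∞, 7], the left side of the equation is at least 3, but the right side is -4 < 3. No integer solution exists.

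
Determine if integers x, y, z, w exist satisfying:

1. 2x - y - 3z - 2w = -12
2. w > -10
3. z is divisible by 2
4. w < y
Yes

Take x = -5, y = 2, z = 0, w = 0. Substituting into each constraint:
  (1) 2(-5) + (-2) - 3(0) - 2(0) = -12 ✓
  (2) 0 > -10 ✓
  (3) 0 = 2 × 0, remainder 0 ✓
  (4) 0 < 2 ✓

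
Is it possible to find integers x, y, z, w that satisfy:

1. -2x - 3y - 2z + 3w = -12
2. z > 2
Yes

Take x = 3, y = 0, z = 3, w = 0. Substituting into each constraint:
  (1) -2(3) - 3(0) - 2(3) + 3(0) = -12 ✓
  (2) 3 > 2 ✓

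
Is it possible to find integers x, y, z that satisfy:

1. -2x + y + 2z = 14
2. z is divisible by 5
Yes

Take x = -7, y = 0, z = 0. Substituting into each constraint:
  (1) -2(-7) + 0 + 2(0) = 14 ✓
  (2) 0 = 5 × 0, remainder 0 ✓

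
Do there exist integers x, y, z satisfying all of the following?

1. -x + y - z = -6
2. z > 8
Yes

Take x = -3, y = 0, z = 9. Substituting into each constraint:
  (1) 3 + 0 + (-9) = -6 ✓
  (2) 9 > 8 ✓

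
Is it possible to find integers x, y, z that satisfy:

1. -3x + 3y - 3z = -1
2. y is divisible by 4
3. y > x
No

Even the single constraint (-3x + 3y - 3z = -1) is infeasible over the integers.

  - -3x + 3y - 3z = -1: every term on the left is divisible by 3, so the LHS ≡ 0 (mod 3), but the RHS -1 is not — no integer solution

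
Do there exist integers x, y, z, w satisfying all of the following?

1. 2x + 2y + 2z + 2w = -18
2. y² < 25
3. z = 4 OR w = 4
Yes

Take x = -17, y = -2, z = 4, w = 6. Substituting into each constraint:
  (1) 2(-17) + 2(-2) + 2(4) + 2(6) = -18 ✓
  (2) y² = (-2)² = 4, and 4 < 25 ✓
  (3) z = 4, target 4 ✓ (first branch holds)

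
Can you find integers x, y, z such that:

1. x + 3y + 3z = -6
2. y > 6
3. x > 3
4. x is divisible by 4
Yes

Take x = 12, y = 8, z = -14. Substituting into each constraint:
  (1) 12 + 3(8) + 3(-14) = -6 ✓
  (2) 8 > 6 ✓
  (3) 12 > 3 ✓
  (4) 12 = 4 × 3, remainder 0 ✓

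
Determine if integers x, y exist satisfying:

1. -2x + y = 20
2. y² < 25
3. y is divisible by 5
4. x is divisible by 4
No

The full constraint system is jointly infeasible over the integers. Each constraint and what it forces:

  - -2x + y = 20: is a linear equation tying the variables together
  - y² < 25: restricts y to |y| ≤ 4
  - y is divisible by 5: restricts y to multiples of 5
  - x is divisible by 4: restricts x to multiples of 4

The bounds confine y to {0} with 5 | y. For each value, substitute into the equation:
  • y = 0: the equation forces x = -10, but 4 does not divide -10.
Every case fails, so no integer solution exists.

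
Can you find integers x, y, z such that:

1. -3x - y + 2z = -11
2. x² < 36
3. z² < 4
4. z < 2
Yes

Take x = 3, y = 0, z = -1. Substituting into each constraint:
  (1) -3(3) + 0 + 2(-1) = -11 ✓
  (2) x² = (3)² = 9, and 9 < 36 ✓
  (3) z² = (-1)² = 1, and 1 < 4 ✓
  (4) -1 < 2 ✓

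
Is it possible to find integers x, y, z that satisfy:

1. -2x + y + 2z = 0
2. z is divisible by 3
Yes

Take x = 0, y = 0, z = 0. Substituting into each constraint:
  (1) -2(0) + 0 + 2(0) = 0 ✓
  (2) 0 = 3 × 0, remainder 0 ✓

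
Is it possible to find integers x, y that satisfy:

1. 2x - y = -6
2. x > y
Yes

Take x = -7, y = -8. Substituting into each constraint:
  (1) 2(-7) + 8 = -6 ✓
  (2) -7 > -8 ✓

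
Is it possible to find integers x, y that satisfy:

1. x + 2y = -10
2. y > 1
Yes

Take x = -14, y = 2. Substituting into each constraint:
  (1) (-14) + 2(2) = -10 ✓
  (2) 2 > 1 ✓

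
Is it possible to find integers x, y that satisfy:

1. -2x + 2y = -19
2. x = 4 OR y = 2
No

Even the single constraint (-2x + 2y = -19) is infeasible over the integers.

  - -2x + 2y = -19: every term on the left is divisible by 2, so the LHS ≡ 0 (mod 2), but the RHS -19 is not — no integer solution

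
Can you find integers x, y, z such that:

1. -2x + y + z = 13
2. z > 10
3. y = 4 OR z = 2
Yes

Take x = 1, y = 4, z = 11. Substituting into each constraint:
  (1) -2(1) + 4 + 11 = 13 ✓
  (2) 11 > 10 ✓
  (3) y = 4, target 4 ✓ (first branch holds)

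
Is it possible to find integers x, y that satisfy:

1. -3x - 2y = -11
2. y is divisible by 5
Yes

Take x = 7, y = -5. Substituting into each constraint:
  (1) -3(7) - 2(-5) = -11 ✓
  (2) -5 = 5 × -1, remainder 0 ✓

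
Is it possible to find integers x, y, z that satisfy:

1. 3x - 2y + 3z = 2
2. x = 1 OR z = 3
Yes

Take x = 1, y = 8, z = 5. Substituting into each constraint:
  (1) 3(1) - 2(8) + 3(5) = 2 ✓
  (2) x = 1, target 1 ✓ (first branch holds)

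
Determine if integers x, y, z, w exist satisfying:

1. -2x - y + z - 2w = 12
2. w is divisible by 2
Yes

Take x = -6, y = 0, z = 0, w = 0. Substituting into each constraint:
  (1) -2(-6) + 0 + 0 - 2(0) = 12 ✓
  (2) 0 = 2 × 0, remainder 0 ✓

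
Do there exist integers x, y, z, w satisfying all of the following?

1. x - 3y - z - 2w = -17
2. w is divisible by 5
Yes

Take x = -17, y = 0, z = 0, w = 0. Substituting into each constraint:
  (1) (-17) - 3(0) + 0 - 2(0) = -17 ✓
  (2) 0 = 5 × 0, remainder 0 ✓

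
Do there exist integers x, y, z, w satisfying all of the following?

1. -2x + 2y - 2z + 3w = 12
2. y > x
Yes

Take x = -1, y = 0, z = -5, w = 0. Substituting into each constraint:
  (1) -2(-1) + 2(0) - 2(-5) + 3(0) = 12 ✓
  (2) 0 > -1 ✓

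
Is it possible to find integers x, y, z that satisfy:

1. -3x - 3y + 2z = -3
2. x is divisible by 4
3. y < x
Yes

Take x = 0, y = -1, z = -3. Substituting into each constraint:
  (1) -3(0) - 3(-1) + 2(-3) = -3 ✓
  (2) 0 = 4 × 0, remainder 0 ✓
  (3) -1 < 0 ✓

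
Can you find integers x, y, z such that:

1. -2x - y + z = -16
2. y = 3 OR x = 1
Yes

Take x = 1, y = 0, z = -14. Substituting into each constraint:
  (1) -2(1) + 0 + (-14) = -16 ✓
  (2) x = 1, target 1 ✓ (second branch holds)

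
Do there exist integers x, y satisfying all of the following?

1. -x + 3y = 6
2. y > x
Yes

Take x = -6, y = 0. Substituting into each constraint:
  (1) 6 + 3(0) = 6 ✓
  (2) 0 > -6 ✓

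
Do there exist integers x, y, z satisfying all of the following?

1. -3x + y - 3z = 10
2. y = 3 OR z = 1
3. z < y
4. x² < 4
Yes

Take x = 1, y = 16, z = 1. Substituting into each constraint:
  (1) -3(1) + 16 - 3(1) = 10 ✓
  (2) z = 1, target 1 ✓ (second branch holds)
  (3) 1 < 16 ✓
  (4) x² = (1)² = 1, and 1 < 4 ✓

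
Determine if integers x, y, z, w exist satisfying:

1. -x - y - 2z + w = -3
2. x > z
Yes

Take x = 1, y = 2, z = 0, w = 0. Substituting into each constraint:
  (1) (-1) + (-2) - 2(0) + 0 = -3 ✓
  (2) 1 > 0 ✓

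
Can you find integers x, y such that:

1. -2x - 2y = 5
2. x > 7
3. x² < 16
No

Even the single constraint (-2x - 2y = 5) is infeasible over the integers.

  - -2x - 2y = 5: every term on the left is divisible by 2, so the LHS ≡ 0 (mod 2), but the RHS 5 is not — no integer solution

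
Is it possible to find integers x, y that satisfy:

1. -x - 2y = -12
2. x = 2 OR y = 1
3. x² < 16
Yes

Take x = 2, y = 5. Substituting into each constraint:
  (1) (-2) - 2(5) = -12 ✓
  (2) x = 2, target 2 ✓ (first branch holds)
  (3) x² = (2)² = 4, and 4 < 16 ✓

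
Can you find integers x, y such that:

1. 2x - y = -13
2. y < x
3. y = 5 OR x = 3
No

The full constraint system is jointly infeasible over the integers. Each constraint and what it forces:

  - 2x - y = -13: is a linear equation tying the variables together
  - y < x: bounds one variable relative to another variable
  - y = 5 OR x = 3: forces a choice: either y = 5 or x = 3

Split on the disjunction (y = 5 OR x = 3):
  • If y = 5: the equation forces x = -4, giving (y, x) = (5, -4), which violates x > y.
  • If x = 3: the equation forces y = 19, giving (x, y) = (3, 19), which violates x > y.
Both branches are infeasible, so the system has no integer solution.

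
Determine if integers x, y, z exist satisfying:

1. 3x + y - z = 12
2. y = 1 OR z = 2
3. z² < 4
Yes

Take x = 4, y = 1, z = 1. Substituting into each constraint:
  (1) 3(4) + 1 + (-1) = 12 ✓
  (2) y = 1, target 1 ✓ (first branch holds)
  (3) z² = (1)² = 1, and 1 < 4 ✓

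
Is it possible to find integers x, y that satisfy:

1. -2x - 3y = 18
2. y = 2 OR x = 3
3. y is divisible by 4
Yes

Take x = 3, y = -8. Substituting into each constraint:
  (1) -2(3) - 3(-8) = 18 ✓
  (2) x = 3, target 3 ✓ (second branch holds)
  (3) -8 = 4 × -2, remainder 0 ✓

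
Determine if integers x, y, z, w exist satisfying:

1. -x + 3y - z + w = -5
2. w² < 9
Yes

Take x = 0, y = -1, z = 2, w = 0. Substituting into each constraint:
  (1) 0 + 3(-1) + (-2) + 0 = -5 ✓
  (2) w² = (0)² = 0, and 0 < 9 ✓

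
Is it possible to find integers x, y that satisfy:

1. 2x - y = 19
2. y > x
Yes

Take x = 20, y = 21. Substituting into each constraint:
  (1) 2(20) + (-21) = 19 ✓
  (2) 21 > 20 ✓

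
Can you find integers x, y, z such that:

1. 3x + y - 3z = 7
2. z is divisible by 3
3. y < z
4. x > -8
Yes

Take x = 3, y = -2, z = 0. Substituting into each constraint:
  (1) 3(3) + (-2) - 3(0) = 7 ✓
  (2) 0 = 3 × 0, remainder 0 ✓
  (3) -2 < 0 ✓
  (4) 3 > -8 ✓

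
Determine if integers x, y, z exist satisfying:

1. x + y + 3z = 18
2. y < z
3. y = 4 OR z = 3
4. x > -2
Yes

Take x = 7, y = 2, z = 3. Substituting into each constraint:
  (1) 7 + 2 + 3(3) = 18 ✓
  (2) 2 < 3 ✓
  (3) z = 3, target 3 ✓ (second branch holds)
  (4) 7 > -2 ✓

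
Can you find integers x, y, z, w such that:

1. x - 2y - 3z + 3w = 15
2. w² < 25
Yes

Take x = 0, y = 0, z = -5, w = 0. Substituting into each constraint:
  (1) 0 - 2(0) - 3(-5) + 3(0) = 15 ✓
  (2) w² = (0)² = 0, and 0 < 25 ✓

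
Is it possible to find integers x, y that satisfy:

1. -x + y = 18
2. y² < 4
Yes

Take x = -18, y = 0. Substituting into each constraint:
  (1) 18 + 0 = 18 ✓
  (2) y² = (0)² = 0, and 0 < 4 ✓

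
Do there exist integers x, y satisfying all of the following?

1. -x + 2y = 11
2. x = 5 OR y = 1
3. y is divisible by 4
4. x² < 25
No

A contradictory subset is {x = 5 OR y = 1, y is divisible by 4, x² < 25}. No integer assignment can satisfy these jointly:

  - x = 5 OR y = 1: forces a choice: either x = 5 or y = 1
  - y is divisible by 4: restricts y to multiples of 4
  - x² < 25: restricts x to |x| ≤ 4

Split on the disjunction (x = 5 OR y = 1):
  • If x = 5: this contradicts x² < 25, which requires |x| ≤ 4.
  • If y = 1: this contradicts the divisibility constraint — 1 is not a multiple of 4.
Both branches are infeasible, so the system has no integer solution.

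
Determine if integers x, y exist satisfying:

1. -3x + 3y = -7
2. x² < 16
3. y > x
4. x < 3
No

Even the single constraint (-3x + 3y = -7) is infeasible over the integers.

  - -3x + 3y = -7: every term on the left is divisible by 3, so the LHS ≡ 0 (mod 3), but the RHS -7 is not — no integer solution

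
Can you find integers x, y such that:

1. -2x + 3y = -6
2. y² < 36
Yes

Take x = 3, y = 0. Substituting into each constraint:
  (1) -2(3) + 3(0) = -6 ✓
  (2) y² = (0)² = 0, and 0 < 36 ✓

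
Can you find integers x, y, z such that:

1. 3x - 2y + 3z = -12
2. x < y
Yes

Take x = -1, y = 0, z = -3. Substituting into each constraint:
  (1) 3(-1) - 2(0) + 3(-3) = -12 ✓
  (2) -1 < 0 ✓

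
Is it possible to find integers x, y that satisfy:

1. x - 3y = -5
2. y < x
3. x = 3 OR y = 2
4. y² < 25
No

A contradictory subset is {x - 3y = -5, y < x, x = 3 OR y = 2}. No integer assignment can satisfy these jointly:

  - x - 3y = -5: is a linear equation tying the variables together
  - y < x: bounds one variable relative to another variable
  - x = 3 OR y = 2: forces a choice: either x = 3 or y = 2

Split on the disjunction (x = 3 OR y = 2):
  • If x = 3: with x = 3, every remaining term of the linear equation is divisible by 3, so the left side is ≡ 0 (mod 3); but the right side -8 ≡ 1 (mod 3). No integers can satisfy it.
  • If y = 2: the equation forces x = 1, giving (y, x) = (2, 1), which violates x > y.
Both branches are infeasible, so the system has no integer solution.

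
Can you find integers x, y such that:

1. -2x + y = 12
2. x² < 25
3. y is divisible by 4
Yes

Take x = 2, y = 16. Substituting into each constraint:
  (1) -2(2) + 16 = 12 ✓
  (2) x² = (2)² = 4, and 4 < 25 ✓
  (3) 16 = 4 × 4, remainder 0 ✓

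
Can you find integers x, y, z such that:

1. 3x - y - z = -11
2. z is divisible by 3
Yes

Take x = -3, y = 2, z = 0. Substituting into each constraint:
  (1) 3(-3) + (-2) + 0 = -11 ✓
  (2) 0 = 3 × 0, remainder 0 ✓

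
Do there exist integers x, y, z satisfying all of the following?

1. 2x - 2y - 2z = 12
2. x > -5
Yes

Take x = 0, y = -6, z = 0. Substituting into each constraint:
  (1) 2(0) - 2(-6) - 2(0) = 12 ✓
  (2) 0 > -5 ✓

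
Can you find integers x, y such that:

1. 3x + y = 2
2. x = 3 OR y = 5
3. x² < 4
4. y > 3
Yes

Take x = -1, y = 5. Substituting into each constraint:
  (1) 3(-1) + 5 = 2 ✓
  (2) y = 5, target 5 ✓ (second branch holds)
  (3) x² = (-1)² = 1, and 1 < 4 ✓
  (4) 5 > 3 ✓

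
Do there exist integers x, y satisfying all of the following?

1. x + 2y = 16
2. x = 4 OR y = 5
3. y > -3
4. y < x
Yes

Take x = 6, y = 5. Substituting into each constraint:
  (1) 6 + 2(5) = 16 ✓
  (2) y = 5, target 5 ✓ (second branch holds)
  (3) 5 > -3 ✓
  (4) 5 < 6 ✓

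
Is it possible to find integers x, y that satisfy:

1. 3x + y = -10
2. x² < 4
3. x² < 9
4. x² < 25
Yes

Take x = 0, y = -10. Substituting into each constraint:
  (1) 3(0) + (-10) = -10 ✓
  (2) x² = (0)² = 0, and 0 < 4 ✓
  (3) x² = (0)² = 0, and 0 < 9 ✓
  (4) x² = (0)² = 0, and 0 < 25 ✓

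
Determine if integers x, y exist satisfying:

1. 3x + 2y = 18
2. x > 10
Yes

Take x = 12, y = -9. Substituting into each constraint:
  (1) 3(12) + 2(-9) = 18 ✓
  (2) 12 > 10 ✓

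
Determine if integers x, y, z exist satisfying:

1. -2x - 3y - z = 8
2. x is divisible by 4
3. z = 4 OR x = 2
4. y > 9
Yes

Take x = -24, y = 12, z = 4. Substituting into each constraint:
  (1) -2(-24) - 3(12) + (-4) = 8 ✓
  (2) -24 = 4 × -6, remainder 0 ✓
  (3) z = 4, target 4 ✓ (first branch holds)
  (4) 12 > 9 ✓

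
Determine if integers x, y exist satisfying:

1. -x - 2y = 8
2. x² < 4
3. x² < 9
Yes

Take x = 0, y = -4. Substituting into each constraint:
  (1) 0 - 2(-4) = 8 ✓
  (2) x² = (0)² = 0, and 0 < 4 ✓
  (3) x² = (0)² = 0, and 0 < 9 ✓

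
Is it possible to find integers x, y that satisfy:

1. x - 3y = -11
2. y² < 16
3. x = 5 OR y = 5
No

The full constraint system is jointly infeasible over the integers. Each constraint and what it forces:

  - x - 3y = -11: is a linear equation tying the variables together
  - y² < 16: restricts y to |y| ≤ 3
  - x = 5 OR y = 5: forces a choice: either x = 5 or y = 5

Split on the disjunction (x = 5 OR y = 5):
  • If x = 5: with x = 5, every remaining term of the linear equation is divisible by 3, so the left side is ≡ 0 (mod 3); but the right side -16 ≡ 2 (mod 3). No integers can satisfy it.
  • If y = 5: this contradicts y² < 16, which requires |y| ≤ 3.
Both branches are infeasible, so the system has no integer solution.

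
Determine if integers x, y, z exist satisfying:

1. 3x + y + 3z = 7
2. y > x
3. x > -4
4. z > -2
Yes

Take x = 0, y = 1, z = 2. Substituting into each constraint:
  (1) 3(0) + 1 + 3(2) = 7 ✓
  (2) 1 > 0 ✓
  (3) 0 > -4 ✓
  (4) 2 > -2 ✓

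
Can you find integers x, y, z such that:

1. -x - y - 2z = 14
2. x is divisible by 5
Yes

Take x = 0, y = -14, z = 0. Substituting into each constraint:
  (1) 0 + 14 - 2(0) = 14 ✓
  (2) 0 = 5 × 0, remainder 0 ✓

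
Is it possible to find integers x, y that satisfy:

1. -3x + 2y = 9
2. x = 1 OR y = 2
Yes

Take x = 1, y = 6. Substituting into each constraint:
  (1) -3(1) + 2(6) = 9 ✓
  (2) x = 1, target 1 ✓ (first branch holds)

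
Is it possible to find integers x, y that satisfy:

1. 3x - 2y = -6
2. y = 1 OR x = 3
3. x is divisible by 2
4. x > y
No

A contradictory subset is {3x - 2y = -6, y = 1 OR x = 3, x > y}. No integer assignment can satisfy these jointly:

  - 3x - 2y = -6: is a linear equation tying the variables together
  - y = 1 OR x = 3: forces a choice: either y = 1 or x = 3
  - x > y: bounds one variable relative to another variable

Split on the disjunction (y = 1 OR x = 3):
  • If y = 1: with y = 1, every remaining term of the linear equation is divisible by 3, so the left side is ≡ 0 (mod 3); but the right side -4 ≡ 2 (mod 3). No integers can satisfy it.
  • If x = 3: with x = 3, every remaining term of the linear equation is divisible by 2, so the left side is ≡ 0 (mod 2); but the right side -15 ≡ 1 (mod 2). No integers can satisfy it.
Both branches are infeasible, so the system has no integer solution.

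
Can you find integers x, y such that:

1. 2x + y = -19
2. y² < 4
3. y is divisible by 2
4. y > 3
No

A contradictory subset is {2x + y = -19, y is divisible by 2}. No integer assignment can satisfy these jointly:

  - 2x + y = -19: is a linear equation tying the variables together
  - y is divisible by 2: restricts y to multiples of 2

Modular obstruction: writing y = 2y', every remaining term of the linear equation is divisible by 2, so the left side is ≡ 0 (mod 2); but the right side -19 ≡ 1 (mod 2). No integers can satisfy it.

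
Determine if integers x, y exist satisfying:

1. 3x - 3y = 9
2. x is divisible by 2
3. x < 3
Yes

Take x = 0, y = -3. Substituting into each constraint:
  (1) 3(0) - 3(-3) = 9 ✓
  (2) 0 = 2 × 0, remainder 0 ✓
  (3) 0 < 3 ✓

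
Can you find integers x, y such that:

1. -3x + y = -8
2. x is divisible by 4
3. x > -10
Yes

Take x = 0, y = -8. Substituting into each constraint:
  (1) -3(0) + (-8) = -8 ✓
  (2) 0 = 4 × 0, remainder 0 ✓
  (3) 0 > -10 ✓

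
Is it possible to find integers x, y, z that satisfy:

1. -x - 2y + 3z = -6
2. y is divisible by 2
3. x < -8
Yes

Take x = -9, y = 0, z = -5. Substituting into each constraint:
  (1) 9 - 2(0) + 3(-5) = -6 ✓
  (2) 0 = 2 × 0, remainder 0 ✓
  (3) -9 < -8 ✓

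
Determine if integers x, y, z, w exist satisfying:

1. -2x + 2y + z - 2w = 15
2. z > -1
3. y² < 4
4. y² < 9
Yes

Take x = -7, y = 0, z = 1, w = 0. Substituting into each constraint:
  (1) -2(-7) + 2(0) + 1 - 2(0) = 15 ✓
  (2) 1 > -1 ✓
  (3) y² = (0)² = 0, and 0 < 4 ✓
  (4) y² = (0)² = 0, and 0 < 9 ✓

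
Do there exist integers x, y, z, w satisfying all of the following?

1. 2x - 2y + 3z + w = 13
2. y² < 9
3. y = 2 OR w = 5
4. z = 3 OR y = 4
Yes

Take x = 1, y = 2, z = 3, w = 6. Substituting into each constraint:
  (1) 2(1) - 2(2) + 3(3) + 6 = 13 ✓
  (2) y² = (2)² = 4, and 4 < 9 ✓
  (3) y = 2, target 2 ✓ (first branch holds)
  (4) z = 3, target 3 ✓ (first branch holds)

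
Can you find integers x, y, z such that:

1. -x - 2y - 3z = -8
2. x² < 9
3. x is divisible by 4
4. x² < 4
Yes

Take x = 0, y = 4, z = 0. Substituting into each constraint:
  (1) 0 - 2(4) - 3(0) = -8 ✓
  (2) x² = (0)² = 0, and 0 < 9 ✓
  (3) 0 = 4 × 0, remainder 0 ✓
  (4) x² = (0)² = 0, and 0 < 4 ✓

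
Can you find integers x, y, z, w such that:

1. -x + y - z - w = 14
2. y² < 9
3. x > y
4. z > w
Yes

Take x = 0, y = -1, z = -7, w = -8. Substituting into each constraint:
  (1) 0 + (-1) + 7 + 8 = 14 ✓
  (2) y² = (-1)² = 1, and 1 < 9 ✓
  (3) 0 > -1 ✓
  (4) -7 > -8 ✓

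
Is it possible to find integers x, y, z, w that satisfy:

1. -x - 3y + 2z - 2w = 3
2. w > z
Yes

Take x = -5, y = 0, z = -1, w = 0. Substituting into each constraint:
  (1) 5 - 3(0) + 2(-1) - 2(0) = 3 ✓
  (2) 0 > -1 ✓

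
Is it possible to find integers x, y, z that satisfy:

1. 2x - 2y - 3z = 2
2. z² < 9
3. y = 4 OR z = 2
Yes

Take x = 5, y = 4, z = 0. Substituting into each constraint:
  (1) 2(5) - 2(4) - 3(0) = 2 ✓
  (2) z² = (0)² = 0, and 0 < 9 ✓
  (3) y = 4, target 4 ✓ (first branch holds)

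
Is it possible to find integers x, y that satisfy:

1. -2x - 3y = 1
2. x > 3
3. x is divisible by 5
Yes

Take x = 10, y = -7. Substituting into each constraint:
  (1) -2(10) - 3(-7) = 1 ✓
  (2) 10 > 3 ✓
  (3) 10 = 5 × 2, remainder 0 ✓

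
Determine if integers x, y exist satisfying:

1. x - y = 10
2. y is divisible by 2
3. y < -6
Yes

Take x = 2, y = -8. Substituting into each constraint:
  (1) 2 + 8 = 10 ✓
  (2) -8 = 2 × -4, remainder 0 ✓
  (3) -8 < -6 ✓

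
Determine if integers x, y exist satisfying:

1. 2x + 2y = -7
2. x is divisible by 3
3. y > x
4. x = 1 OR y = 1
No

Even the single constraint (2x + 2y = -7) is infeasible over the integers.

  - 2x + 2y = -7: every term on the left is divisible by 2, so the LHS ≡ 0 (mod 2), but the RHS -7 is not — no integer solution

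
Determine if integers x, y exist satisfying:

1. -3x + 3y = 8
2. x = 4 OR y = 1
No

Even the single constraint (-3x + 3y = 8) is infeasible over the integers.

  - -3x + 3y = 8: every term on the left is divisible by 3, so the LHS ≡ 0 (mod 3), but the RHS 8 is not — no integer solution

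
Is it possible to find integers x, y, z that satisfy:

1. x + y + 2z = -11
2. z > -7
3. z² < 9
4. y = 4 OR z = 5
Yes

Take x = -15, y = 4, z = 0. Substituting into each constraint:
  (1) (-15) + 4 + 2(0) = -11 ✓
  (2) 0 > -7 ✓
  (3) z² = (0)² = 0, and 0 < 9 ✓
  (4) y = 4, target 4 ✓ (first branch holds)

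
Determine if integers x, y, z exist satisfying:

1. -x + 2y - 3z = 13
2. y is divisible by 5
Yes

Take x = -13, y = 0, z = 0. Substituting into each constraint:
  (1) 13 + 2(0) - 3(0) = 13 ✓
  (2) 0 = 5 × 0, remainder 0 ✓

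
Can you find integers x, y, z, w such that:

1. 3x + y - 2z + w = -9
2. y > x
Yes

Take x = 0, y = 1, z = 5, w = 0. Substituting into each constraint:
  (1) 3(0) + 1 - 2(5) + 0 = -9 ✓
  (2) 1 > 0 ✓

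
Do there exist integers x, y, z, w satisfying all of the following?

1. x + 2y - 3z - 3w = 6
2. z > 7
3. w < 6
Yes

Take x = 0, y = 15, z = 8, w = 0. Substituting into each constraint:
  (1) 0 + 2(15) - 3(8) - 3(0) = 6 ✓
  (2) 8 > 7 ✓
  (3) 0 < 6 ✓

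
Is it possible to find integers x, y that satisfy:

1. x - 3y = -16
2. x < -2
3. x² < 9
No

A contradictory subset is {x < -2, x² < 9}. No integer assignment can satisfy these jointly:

  - x < -2: bounds one variable relative to a constant
  - x² < 9: restricts x to |x| ≤ 2

Direct contradiction: the bounds on x require x ≥ -2 and x ≤ -3 simultaneously, which is empty.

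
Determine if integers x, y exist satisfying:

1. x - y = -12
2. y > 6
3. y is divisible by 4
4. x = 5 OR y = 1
No

The full constraint system is jointly infeasible over the integers. Each constraint and what it forces:

  - x - y = -12: is a linear equation tying the variables together
  - y > 6: bounds one variable relative to a constant
  - y is divisible by 4: restricts y to multiples of 4
  - x = 5 OR y = 1: forces a choice: either x = 5 or y = 1

Split on the disjunction (x = 5 OR y = 1):
  • If x = 5: with x = 5, writing y = 4y', every remaining term of the linear equation is divisible by 4, so the left side is ≡ 0 (mod 4); but the right side -17 ≡ 3 (mod 4). No integers can satisfy it.
  • If y = 1: this contradicts the divisibility constraint — 1 is not a multiple of 4.
Both branches are infeasible, so the system has no integer solution.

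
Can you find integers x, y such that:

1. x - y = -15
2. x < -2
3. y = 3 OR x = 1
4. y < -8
No

A contradictory subset is {x < -2, y = 3 OR x = 1, y < -8}. No integer assignment can satisfy these jointly:

  - x < -2: bounds one variable relative to a constant
  - y = 3 OR x = 1: forces a choice: either y = 3 or x = 1
  - y < -8: bounds one variable relative to a constant

Split on the disjunction (y = 3 OR x = 1):
  • If y = 3: this contradicts the bound y ≤ -9.
  • If x = 1: this contradicts the bound x ≤ -3.
Both branches are infeasible, so the system has no integer solution.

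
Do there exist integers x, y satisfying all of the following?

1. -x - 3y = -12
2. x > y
Yes

Take x = 6, y = 2. Substituting into each constraint:
  (1) (-6) - 3(2) = -12 ✓
  (2) 6 > 2 ✓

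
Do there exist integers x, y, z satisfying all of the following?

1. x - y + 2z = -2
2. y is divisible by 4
Yes

Take x = -2, y = 0, z = 0. Substituting into each constraint:
  (1) (-2) + 0 + 2(0) = -2 ✓
  (2) 0 = 4 × 0, remainder 0 ✓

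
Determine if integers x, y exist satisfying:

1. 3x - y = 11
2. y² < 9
Yes

Take x = 3, y = -2. Substituting into each constraint:
  (1) 3(3) + 2 = 11 ✓
  (2) y² = (-2)² = 4, and 4 < 9 ✓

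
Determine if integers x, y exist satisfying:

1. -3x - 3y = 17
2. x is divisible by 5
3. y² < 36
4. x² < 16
No

Even the single constraint (-3x - 3y = 17) is infeasible over the integers.

  - -3x - 3y = 17: every term on the left is divisible by 3, so the LHS ≡ 0 (mod 3), but the RHS 17 is not — no integer solution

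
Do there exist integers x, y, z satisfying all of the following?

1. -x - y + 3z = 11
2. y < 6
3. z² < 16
Yes

Take x = 0, y = -11, z = 0. Substituting into each constraint:
  (1) 0 + 11 + 3(0) = 11 ✓
  (2) -11 < 6 ✓
  (3) z² = (0)² = 0, and 0 < 16 ✓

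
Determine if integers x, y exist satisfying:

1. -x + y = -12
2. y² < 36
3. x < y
No

A contradictory subset is {-x + y = -12, x < y}. No integer assignment can satisfy these jointly:

  - -x + y = -12: is a linear equation tying the variables together
  - x < y: bounds one variable relative to another variable

From the equation, x − y = 12, i.e. y − x = -12; but y > x requires y − x ≥ 1. Contradiction.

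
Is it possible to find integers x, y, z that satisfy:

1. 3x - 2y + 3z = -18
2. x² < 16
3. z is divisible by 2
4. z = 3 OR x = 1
No

A contradictory subset is {3x - 2y + 3z = -18, z is divisible by 2, z = 3 OR x = 1}. No integer assignment can satisfy these jointly:

  - 3x - 2y + 3z = -18: is a linear equation tying the variables together
  - z is divisible by 2: restricts z to multiples of 2
  - z = 3 OR x = 1: forces a choice: either z = 3 or x = 1

Split on the disjunction (z = 3 OR x = 1):
  • If z = 3: this contradicts the divisibility constraint — 3 is not a multiple of 2.
  • If x = 1: with x = 1, writing z = 2z', every remaining term of the linear equation is divisible by 2, so the left side is ≡ 0 (mod 2); but the right side -21 ≡ 1 (mod 2). No integers can satisfy it.
Both branches are infeasible, so the system has no integer solution.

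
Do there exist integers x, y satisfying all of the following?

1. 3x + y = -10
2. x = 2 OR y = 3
Yes

Take x = 2, y = -16. Substituting into each constraint:
  (1) 3(2) + (-16) = -10 ✓
  (2) x = 2, target 2 ✓ (first branch holds)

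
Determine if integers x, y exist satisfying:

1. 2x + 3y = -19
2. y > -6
Yes

Take x = -11, y = 1. Substituting into each constraint:
  (1) 2(-11) + 3(1) = -19 ✓
  (2) 1 > -6 ✓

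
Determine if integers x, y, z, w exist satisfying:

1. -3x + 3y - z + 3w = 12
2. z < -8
Yes

Take x = -1, y = 0, z = -9, w = 0. Substituting into each constraint:
  (1) -3(-1) + 3(0) + 9 + 3(0) = 12 ✓
  (2) -9 < -8 ✓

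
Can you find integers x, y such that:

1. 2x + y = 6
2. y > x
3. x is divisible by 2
Yes

Take x = 0, y = 6. Substituting into each constraint:
  (1) 2(0) + 6 = 6 ✓
  (2) 6 > 0 ✓
  (3) 0 = 2 × 0, remainder 0 ✓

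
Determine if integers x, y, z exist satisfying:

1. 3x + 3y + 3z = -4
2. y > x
No

Even the single constraint (3x + 3y + 3z = -4) is infeasible over the integers.

  - 3x + 3y + 3z = -4: every term on the left is divisible by 3, so the LHS ≡ 0 (mod 3), but the RHS -4 is not — no integer solution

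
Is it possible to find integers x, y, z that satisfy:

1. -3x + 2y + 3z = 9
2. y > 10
Yes

Take x = 0, y = 12, z = -5. Substituting into each constraint:
  (1) -3(0) + 2(12) + 3(-5) = 9 ✓
  (2) 12 > 10 ✓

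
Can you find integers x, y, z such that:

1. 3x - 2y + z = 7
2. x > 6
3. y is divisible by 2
Yes

Take x = 7, y = 0, z = -14. Substituting into each constraint:
  (1) 3(7) - 2(0) + (-14) = 7 ✓
  (2) 7 > 6 ✓
  (3) 0 = 2 × 0, remainder 0 ✓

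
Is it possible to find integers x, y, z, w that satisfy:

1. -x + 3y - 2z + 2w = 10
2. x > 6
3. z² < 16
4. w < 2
Yes

Take x = 7, y = 5, z = 0, w = 1. Substituting into each constraint:
  (1) (-7) + 3(5) - 2(0) + 2(1) = 10 ✓
  (2) 7 > 6 ✓
  (3) z² = (0)² = 0, and 0 < 16 ✓
  (4) 1 < 2 ✓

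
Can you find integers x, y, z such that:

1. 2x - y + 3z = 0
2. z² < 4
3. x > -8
Yes

Take x = 0, y = 0, z = 0. Substituting into each constraint:
  (1) 2(0) + 0 + 3(0) = 0 ✓
  (2) z² = (0)² = 0, and 0 < 4 ✓
  (3) 0 > -8 ✓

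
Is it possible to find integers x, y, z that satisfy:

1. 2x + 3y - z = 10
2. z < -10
Yes

Take x = -1, y = 0, z = -12. Substituting into each constraint:
  (1) 2(-1) + 3(0) + 12 = 10 ✓
  (2) -12 < -10 ✓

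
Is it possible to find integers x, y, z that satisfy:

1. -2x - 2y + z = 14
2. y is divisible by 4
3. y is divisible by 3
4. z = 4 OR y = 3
Yes

Take x = -5, y = 0, z = 4. Substituting into each constraint:
  (1) -2(-5) - 2(0) + 4 = 14 ✓
  (2) 0 = 4 × 0, remainder 0 ✓
  (3) 0 = 3 × 0, remainder 0 ✓
  (4) z = 4, target 4 ✓ (first branch holds)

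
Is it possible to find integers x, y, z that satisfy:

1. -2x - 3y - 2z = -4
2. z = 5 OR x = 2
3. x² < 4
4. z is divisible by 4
No

A contradictory subset is {z = 5 OR x = 2, x² < 4, z is divisible by 4}. No integer assignment can satisfy these jointly:

  - z = 5 OR x = 2: forces a choice: either z = 5 or x = 2
  - x² < 4: restricts x to |x| ≤ 1
  - z is divisible by 4: restricts z to multiples of 4

Split on the disjunction (z = 5 OR x = 2):
  • If z = 5: this contradicts the divisibility constraint — 5 is not a multiple of 4.
  • If x = 2: this contradicts x² < 4, which requires |x| ≤ 1.
Both branches are infeasible, so the system has no integer solution.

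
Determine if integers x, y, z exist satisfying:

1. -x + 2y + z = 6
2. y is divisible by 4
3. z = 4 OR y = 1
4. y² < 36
Yes

Take x = 6, y = 4, z = 4. Substituting into each constraint:
  (1) (-6) + 2(4) + 4 = 6 ✓
  (2) 4 = 4 × 1, remainder 0 ✓
  (3) z = 4, target 4 ✓ (first branch holds)
  (4) y² = (4)² = 16, and 16 < 36 ✓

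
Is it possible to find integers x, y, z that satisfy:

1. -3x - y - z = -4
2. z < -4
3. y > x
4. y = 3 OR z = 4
Yes

Take x = 2, y = 3, z = -5. Substituting into each constraint:
  (1) -3(2) + (-3) + 5 = -4 ✓
  (2) -5 < -4 ✓
  (3) 3 > 2 ✓
  (4) y = 3, target 3 ✓ (first branch holds)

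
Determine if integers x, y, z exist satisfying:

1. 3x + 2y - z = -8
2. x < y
Yes

Take x = -1, y = 0, z = 5. Substituting into each constraint:
  (1) 3(-1) + 2(0) + (-5) = -8 ✓
  (2) -1 < 0 ✓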